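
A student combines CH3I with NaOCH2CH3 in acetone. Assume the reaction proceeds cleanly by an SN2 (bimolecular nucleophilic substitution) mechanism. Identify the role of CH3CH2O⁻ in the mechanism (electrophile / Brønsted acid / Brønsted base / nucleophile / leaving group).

nucleophile

Step 1: CH3CH2O⁻ attacks the back face of the α-carbon while I⁻ departs with the C–I bonding pair — a single concerted displacement through a pentacoordinate transition state.
CH3CH2O⁻ donates an electron pair to form a new σ-bond to carbon — it is the nucleophile.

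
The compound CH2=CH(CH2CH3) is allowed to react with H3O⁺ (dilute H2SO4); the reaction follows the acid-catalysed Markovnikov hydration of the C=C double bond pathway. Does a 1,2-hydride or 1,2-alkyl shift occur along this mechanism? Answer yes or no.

The first-formed carbocation is secondary.
No single 1,2-shift to an adjacent carbon would produce a more-substituted cation than the one already present, so no rearrangement occurs.

no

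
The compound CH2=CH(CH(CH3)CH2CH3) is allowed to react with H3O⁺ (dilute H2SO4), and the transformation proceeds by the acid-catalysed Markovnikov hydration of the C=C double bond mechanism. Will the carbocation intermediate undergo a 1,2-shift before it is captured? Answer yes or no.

The first-formed carbocation is secondary.
The adjacent sec-butyl carbon already bears 2 other carbon substituents and has a hydrogen to migrate; after a 1,2-hydride shift from that carbon the positive charge sits on a tertiary centre.
Tertiary is more stable than secondary, so the shift occurs.

yes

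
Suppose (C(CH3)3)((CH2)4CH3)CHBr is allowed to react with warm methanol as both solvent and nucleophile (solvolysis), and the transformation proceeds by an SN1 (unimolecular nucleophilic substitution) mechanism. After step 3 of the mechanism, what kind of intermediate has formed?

oxonium ion

Step 1: Unassisted departure of Br⁻ (taking the C–Br bonding pair) generates a secondary carbocation.
Step 2: A 1,2-methyl shift from the adjacent tert-butyl carbon moves the positive charge from the secondary centre to an adjacent carbon, generating a more stable tertiary carbocation.
Step 3: A lone pair on the oxygen of CH3OH attacks the carbocation, forming a new C–O σ-bond and an oxonium ion.
After step 3 the species present is an oxonium ion.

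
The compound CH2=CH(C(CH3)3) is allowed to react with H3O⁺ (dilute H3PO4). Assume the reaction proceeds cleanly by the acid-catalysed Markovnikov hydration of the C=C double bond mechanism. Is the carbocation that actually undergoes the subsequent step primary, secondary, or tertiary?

Step 1: Protonation of the alkene by H3O⁺: the π bond acts as the nucleophile and picks up H⁺, giving the more stable (Markovnikov) secondary carbocation. H2O is released.
Step 2: A methyl group with its bonding pair migrates from the adjacent tert-butyl carbon to the cationic centre — a 1,2-methyl shift — upgrading the secondary cation to a tertiary one.
The cation rearranges from secondary to tertiary via a 1,2-methyl shift from the adjacent tert-butyl carbon; the tertiary cation is what reacts next.

tertiary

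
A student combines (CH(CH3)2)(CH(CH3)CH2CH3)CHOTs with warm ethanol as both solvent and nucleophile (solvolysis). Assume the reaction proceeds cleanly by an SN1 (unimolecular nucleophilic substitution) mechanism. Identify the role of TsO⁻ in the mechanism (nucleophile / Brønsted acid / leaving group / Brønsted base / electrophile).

leaving group

Step 1: Ionisation: the C–O σ-bond cleaves heterolytically; both bonding electrons depart with TsO⁻, leaving a secondary carbocation at the α-carbon.
TsO⁻ departs with both electrons of the breaking σ-bond — that is the definition of a leaving group.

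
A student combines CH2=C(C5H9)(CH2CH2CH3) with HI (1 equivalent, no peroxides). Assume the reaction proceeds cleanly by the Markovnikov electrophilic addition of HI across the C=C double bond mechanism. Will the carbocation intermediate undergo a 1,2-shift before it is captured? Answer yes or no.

The first-formed carbocation is tertiary.
No single 1,2-shift to an adjacent carbon would produce a more-substituted cation than the one already present, so no rearrangement occurs.

no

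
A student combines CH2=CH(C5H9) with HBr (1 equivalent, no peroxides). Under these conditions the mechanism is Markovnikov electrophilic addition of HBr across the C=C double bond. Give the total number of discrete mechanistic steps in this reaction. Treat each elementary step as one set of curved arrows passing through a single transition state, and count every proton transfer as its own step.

3

Step 1: The π electrons of the C=C bond attack a proton of HBr; Markovnikov addition places the new C–H on the less-substituted alkene carbon, so the positive charge ends up on the more-substituted carbon — a secondary carbocation. The H–Br bond breaks heterolytically, releasing Br⁻.
Step 2: A hydride (H with its bonding pair) migrates from the adjacent cyclopentyl carbon to the cationic centre — a 1,2-hydride shift — upgrading the secondary cation to a tertiary one.
Step 3: The Br⁻ anion donates a lone pair to the carbocation, forming the new C–Br σ-bond and giving the neutral alkyl halide.
Total: 3 elementary steps.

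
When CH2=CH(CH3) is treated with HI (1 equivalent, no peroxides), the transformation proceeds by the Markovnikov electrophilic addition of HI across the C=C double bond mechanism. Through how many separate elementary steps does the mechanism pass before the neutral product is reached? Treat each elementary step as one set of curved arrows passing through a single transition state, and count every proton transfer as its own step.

Step 1: The π electrons of the C=C bond attack a proton of HI; Markovnikov addition places the new C–H on the less-substituted alkene carbon, so the positive charge ends up on the more-substituted carbon — a secondary carbocation. The H–I bond breaks heterolytically, releasing I⁻.
(No 1,2-shift: no single shift to an adjacent carbon would give a more stable cation.)
Step 2: The I⁻ anion donates a lone pair to the carbocation, forming the new C–I σ-bond and giving the neutral alkyl halide.
Total: 2 elementary steps.

2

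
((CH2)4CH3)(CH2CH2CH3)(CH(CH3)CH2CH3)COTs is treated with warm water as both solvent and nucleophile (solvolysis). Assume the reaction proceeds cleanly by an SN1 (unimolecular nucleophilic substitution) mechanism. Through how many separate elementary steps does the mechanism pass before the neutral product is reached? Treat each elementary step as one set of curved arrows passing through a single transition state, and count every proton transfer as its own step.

Step 1: Ionisation: the C–O σ-bond cleaves heterolytically; both bonding electrons depart with TsO⁻, leaving a tertiary carbocation at the α-carbon.
(No 1,2-shift: no single shift to an adjacent carbon would give a more stable cation.)
Step 2: A lone pair on the oxygen of H2O attacks the carbocation, forming a new C–O σ-bond and an oxonium ion.
Step 3: A second solvent molecule removes the proton on oxygen, giving the neutral alcohol product.
Total: 3 elementary steps.

3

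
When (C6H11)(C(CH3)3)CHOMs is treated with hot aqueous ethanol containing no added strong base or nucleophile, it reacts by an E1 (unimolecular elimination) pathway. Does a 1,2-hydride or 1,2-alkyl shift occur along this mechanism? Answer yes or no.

The first-formed carbocation is secondary.
The adjacent cyclohexyl carbon already bears 2 other carbon substituents and has a hydrogen to migrate; after a 1,2-hydride shift from that carbon the positive charge sits on a tertiary centre.
Tertiary is more stable than secondary, so the shift occurs.

yes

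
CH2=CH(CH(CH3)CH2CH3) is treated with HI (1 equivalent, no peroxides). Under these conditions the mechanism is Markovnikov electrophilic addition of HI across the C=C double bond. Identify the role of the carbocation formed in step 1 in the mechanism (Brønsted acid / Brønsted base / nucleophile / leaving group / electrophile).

electrophile

Step 3: Nucleophilic attack by I⁻ on the carbocation completes the addition, giving R–I.
The carbocation formed in step 1 accepts an electron pair into an empty or π* orbital — it is the electrophile.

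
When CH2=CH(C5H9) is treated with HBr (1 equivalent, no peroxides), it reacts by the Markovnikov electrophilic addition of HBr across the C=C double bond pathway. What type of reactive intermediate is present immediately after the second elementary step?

Step 1: Protonation of the alkene by HBr: the π bond acts as the nucleophile and picks up H⁺, giving the more stable (Markovnikov) secondary carbocation. The H–Br bond breaks heterolytically, releasing Br⁻.
Step 2: Carbocation rearrangement: a 1,2-hydride shift from the adjacent cyclopentyl carbon converts the initially-formed secondary cation into the more stable tertiary cation.
After step 2 the species present is a tertiary carbocation.

tertiary carbocation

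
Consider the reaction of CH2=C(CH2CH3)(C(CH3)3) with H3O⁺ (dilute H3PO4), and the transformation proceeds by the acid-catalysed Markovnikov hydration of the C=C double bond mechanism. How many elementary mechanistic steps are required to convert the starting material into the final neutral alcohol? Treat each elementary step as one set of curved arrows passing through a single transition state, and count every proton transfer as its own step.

Step 1: Protonation of the alkene by H3O⁺: the π bond acts as the nucleophile and picks up H⁺, giving the more stable (Markovnikov) tertiary carbocation. H2O is released.
(No 1,2-shift: no single shift to an adjacent carbon would give a more stable cation.)
Step 2: A lone pair on the oxygen of H2O attacks the carbocation, forming a C–O bond and an oxonium ion (a protonated alcohol).
Step 3: H2O removes a proton from the oxonium oxygen, regenerating H3O⁺ and giving the neutral alcohol.
Total: 3 elementary steps.

3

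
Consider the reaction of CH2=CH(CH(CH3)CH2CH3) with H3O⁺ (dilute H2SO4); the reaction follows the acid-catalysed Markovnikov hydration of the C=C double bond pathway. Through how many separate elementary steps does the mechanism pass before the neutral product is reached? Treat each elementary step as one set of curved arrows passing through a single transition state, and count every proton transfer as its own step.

Step 1: Electrophilic addition begins with the π(C=C) electrons forming a bond to the proton of H3O⁺. Following Markovnikov's rule, the resulting cation is secondary. H2O is released.
Step 2: A hydride (H with its bonding pair) migrates from the adjacent sec-butyl carbon to the cationic centre — a 1,2-hydride shift — upgrading the secondary cation to a tertiary one.
Step 3: Nucleophilic capture of the cation by H2O produces the protonated alcohol (an oxonium ion).
Step 4: H2O removes a proton from the oxonium oxygen, regenerating H3O⁺ and giving the neutral alcohol.
Total: 4 elementary steps.

4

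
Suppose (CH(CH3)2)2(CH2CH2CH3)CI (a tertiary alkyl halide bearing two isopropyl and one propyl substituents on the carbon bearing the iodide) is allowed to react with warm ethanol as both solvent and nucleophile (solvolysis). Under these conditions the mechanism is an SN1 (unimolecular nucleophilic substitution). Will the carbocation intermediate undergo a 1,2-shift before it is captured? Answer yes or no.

The first-formed carbocation is tertiary.
No single 1,2-shift to an adjacent carbon would produce a more-substituted cation than the one already present, so no rearrangement occurs.

no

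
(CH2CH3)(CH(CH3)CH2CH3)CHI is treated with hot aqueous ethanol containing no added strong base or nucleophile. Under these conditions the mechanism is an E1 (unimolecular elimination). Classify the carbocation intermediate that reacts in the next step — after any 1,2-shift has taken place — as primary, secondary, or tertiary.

tertiary

Step 1: The C–I bond breaks with both electrons going to the iodide; I⁻ leaves and a secondary carbocation remains.
Step 2: A hydride (H with its bonding pair) migrates from the adjacent sec-butyl carbon to the cationic centre — a 1,2-hydride shift — upgrading the secondary cation to a tertiary one.
The cation rearranges from secondary to tertiary via a 1,2-hydride shift from the adjacent sec-butyl carbon; the tertiary cation is what reacts next.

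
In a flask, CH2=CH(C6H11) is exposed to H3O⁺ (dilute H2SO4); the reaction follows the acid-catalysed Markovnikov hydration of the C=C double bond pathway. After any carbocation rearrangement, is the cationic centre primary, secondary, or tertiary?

Step 1: Electrophilic addition begins with the π(C=C) electrons forming a bond to the proton of H3O⁺. Following Markovnikov's rule, the resulting cation is secondary. H2O is released.
Step 2: Carbocation rearrangement: a 1,2-hydride shift from the adjacent cyclohexyl carbon converts the initially-formed secondary cation into the more stable tertiary cation.
The cation rearranges from secondary to tertiary via a 1,2-hydride shift from the adjacent cyclohexyl carbon; the tertiary cation is what reacts next.

tertiary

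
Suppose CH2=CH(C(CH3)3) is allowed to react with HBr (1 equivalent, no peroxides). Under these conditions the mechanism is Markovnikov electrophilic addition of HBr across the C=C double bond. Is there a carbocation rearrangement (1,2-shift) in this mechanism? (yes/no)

The first-formed carbocation is secondary.
The adjacent tert-butyl carbon has no hydrogen but bears methyl groups; migration of one methyl with its bonding pair (a 1,2-methyl shift) places the charge on a tertiary centre.
Tertiary is more stable than secondary, so the shift occurs.

yes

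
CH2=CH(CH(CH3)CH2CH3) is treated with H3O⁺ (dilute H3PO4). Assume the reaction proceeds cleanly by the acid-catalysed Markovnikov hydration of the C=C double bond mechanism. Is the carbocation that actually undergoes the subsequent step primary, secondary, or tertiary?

Step 1: Protonation of the alkene by H3O⁺: the π bond acts as the nucleophile and picks up H⁺, giving the more stable (Markovnikov) secondary carbocation. H2O is released.
Step 2: Carbocation rearrangement: a 1,2-hydride shift from the adjacent sec-butyl carbon converts the initially-formed secondary cation into the more stable tertiary cation.
The cation rearranges from secondary to tertiary via a 1,2-hydride shift from the adjacent sec-butyl carbon; the tertiary cation is what reacts next.

tertiary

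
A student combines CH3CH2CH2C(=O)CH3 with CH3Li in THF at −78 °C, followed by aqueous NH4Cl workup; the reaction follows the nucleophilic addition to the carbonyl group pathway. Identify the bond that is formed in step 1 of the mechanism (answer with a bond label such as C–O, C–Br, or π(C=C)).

Step 1: A lone pair / filled orbital on the carbanion-like carbon of CH3Li attacks the electrophilic carbonyl carbon; the π(C=O) electrons shift onto oxygen, producing a tetrahedral alkoxide intermediate.
The bond formed in this step is the C–C bond.

C–C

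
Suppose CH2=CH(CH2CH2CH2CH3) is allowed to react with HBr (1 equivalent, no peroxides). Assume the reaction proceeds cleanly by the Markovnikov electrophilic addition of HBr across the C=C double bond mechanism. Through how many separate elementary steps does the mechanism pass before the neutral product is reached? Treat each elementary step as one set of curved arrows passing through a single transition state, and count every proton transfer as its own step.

2

Step 1: The π electrons of the C=C bond attack a proton of HBr; Markovnikov addition places the new C–H on the less-substituted alkene carbon, so the positive charge ends up on the more-substituted carbon — a secondary carbocation. The H–Br bond breaks heterolytically, releasing Br⁻.
(No 1,2-shift: no single shift to an adjacent carbon would give a more stable cation.)
Step 2: The Br⁻ anion donates a lone pair to the carbocation, forming the new C–Br σ-bond and giving the neutral alkyl halide.
Total: 2 elementary steps.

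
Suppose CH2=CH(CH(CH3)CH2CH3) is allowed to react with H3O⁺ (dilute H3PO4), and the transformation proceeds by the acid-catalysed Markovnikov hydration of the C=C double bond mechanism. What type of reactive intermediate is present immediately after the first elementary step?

secondary carbocation

Step 1: Protonation of the alkene by H3O⁺: the π bond acts as the nucleophile and picks up H⁺, giving the more stable (Markovnikov) secondary carbocation. H2O is released.
After step 1 the species present is a secondary carbocation.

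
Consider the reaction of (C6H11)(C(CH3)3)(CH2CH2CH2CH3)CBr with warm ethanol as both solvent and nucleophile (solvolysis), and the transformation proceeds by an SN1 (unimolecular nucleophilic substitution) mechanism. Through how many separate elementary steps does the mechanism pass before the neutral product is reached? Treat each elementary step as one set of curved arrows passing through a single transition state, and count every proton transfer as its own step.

Step 1: Rate-determining heterolysis of the C–Br bond gives Br⁻ and a tertiary carbocation.
(No 1,2-shift: no single shift to an adjacent carbon would give a more stable cation.)
Step 2: Nucleophilic capture: the oxygen of CH3CH2OH bonds to the cationic carbon, producing an oxonium-ion intermediate.
Step 3: Proton transfer from the O–H of the oxonium ion to a solvent molecule delivers the neutral ether.
Total: 3 elementary steps.

3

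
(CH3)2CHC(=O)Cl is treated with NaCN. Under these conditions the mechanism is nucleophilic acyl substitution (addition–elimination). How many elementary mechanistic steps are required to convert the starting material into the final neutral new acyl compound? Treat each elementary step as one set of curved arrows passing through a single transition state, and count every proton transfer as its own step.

Step 1: A lone pair on the C of CN⁻ attacks the electrophilic acyl carbon; the π(C=O) electrons move onto oxygen, giving a tetrahedral intermediate.
Step 2: Collapse of the tetrahedral intermediate: the alkoxide oxygen pushes its lone pair back to re-form C=O while Cl⁻ leaves.
Total: 2 elementary steps.

2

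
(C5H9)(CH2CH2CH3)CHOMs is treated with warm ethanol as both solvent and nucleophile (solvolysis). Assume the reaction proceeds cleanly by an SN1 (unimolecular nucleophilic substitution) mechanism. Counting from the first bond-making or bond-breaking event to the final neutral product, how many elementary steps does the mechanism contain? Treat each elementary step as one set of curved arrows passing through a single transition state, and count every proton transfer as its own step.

4

Step 1: Rate-determining heterolysis of the C–O bond gives MsO⁻ and a secondary carbocation.
Step 2: A hydride (H with its bonding pair) migrates from the adjacent cyclopentyl carbon to the cationic centre — a 1,2-hydride shift — upgrading the secondary cation to a tertiary one.
Step 3: A lone pair on the oxygen of CH3CH2OH attacks the carbocation, forming a new C–O σ-bond and an oxonium ion.
Step 4: Deprotonation of the oxonium oxygen by solvent ethanol yields the neutral ether.
Total: 4 elementary steps.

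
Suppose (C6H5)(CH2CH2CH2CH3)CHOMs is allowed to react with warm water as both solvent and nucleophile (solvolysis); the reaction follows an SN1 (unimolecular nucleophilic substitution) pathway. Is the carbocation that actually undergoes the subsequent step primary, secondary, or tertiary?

secondary

Step 1: Ionisation: the C–O σ-bond cleaves heterolytically; both bonding electrons depart with MsO⁻, leaving a secondary carbocation at the α-carbon.
No single 1,2-shift to an adjacent carbon would give a more-substituted cation, so no rearrangement occurs.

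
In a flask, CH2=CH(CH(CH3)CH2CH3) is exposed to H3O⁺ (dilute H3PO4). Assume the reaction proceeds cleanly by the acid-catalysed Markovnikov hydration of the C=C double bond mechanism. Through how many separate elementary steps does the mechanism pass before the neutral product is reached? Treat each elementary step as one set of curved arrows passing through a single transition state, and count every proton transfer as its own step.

Step 1: The π electrons of the C=C bond attack a proton of H3O⁺; Markovnikov addition places the new C–H on the less-substituted alkene carbon, so the positive charge ends up on the more-substituted carbon — a secondary carbocation. H2O is released.
Step 2: A 1,2-hydride shift from the adjacent sec-butyl carbon moves the positive charge from the secondary centre to an adjacent carbon, generating a more stable tertiary carbocation.
Step 3: Nucleophilic capture of the cation by H2O produces the protonated alcohol (an oxonium ion).
Step 4: Deprotonation of the oxonium ion by a water molecule delivers the neutral alcohol and regenerates the acid catalyst.
Total: 4 elementary steps.

4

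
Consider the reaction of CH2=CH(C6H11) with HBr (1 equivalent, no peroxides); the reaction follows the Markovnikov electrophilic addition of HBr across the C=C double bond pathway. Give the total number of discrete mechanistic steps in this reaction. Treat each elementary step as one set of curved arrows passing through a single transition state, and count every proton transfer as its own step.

Step 1: Electrophilic addition begins with the π(C=C) electrons forming a bond to the proton of HBr. Following Markovnikov's rule, the resulting cation is secondary. The H–Br bond breaks heterolytically, releasing Br⁻.
Step 2: Carbocation rearrangement: a 1,2-hydride shift from the adjacent cyclohexyl carbon converts the initially-formed secondary cation into the more stable tertiary cation.
Step 3: The Br⁻ anion donates a lone pair to the carbocation, forming the new C–Br σ-bond and giving the neutral alkyl halide.
Total: 3 elementary steps.

3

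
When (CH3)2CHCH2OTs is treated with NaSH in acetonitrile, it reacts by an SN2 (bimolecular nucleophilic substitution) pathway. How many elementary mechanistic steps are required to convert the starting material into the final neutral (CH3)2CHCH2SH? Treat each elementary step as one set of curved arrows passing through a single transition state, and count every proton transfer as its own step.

Step 1: HS⁻ attacks the back face of the α-carbon while TsO⁻ departs with the C–O bonding pair — a single concerted displacement through a pentacoordinate transition state.
Total: 1 elementary step.

1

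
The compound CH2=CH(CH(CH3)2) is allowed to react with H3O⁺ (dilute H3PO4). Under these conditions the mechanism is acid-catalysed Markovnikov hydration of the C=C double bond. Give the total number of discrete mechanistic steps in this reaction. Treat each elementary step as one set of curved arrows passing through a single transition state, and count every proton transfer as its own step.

4

Step 1: Protonation of the alkene by H3O⁺: the π bond acts as the nucleophile and picks up H⁺, giving the more stable (Markovnikov) secondary carbocation. H2O is released.
Step 2: A 1,2-hydride shift from the adjacent isopropyl carbon moves the positive charge from the secondary centre to an adjacent carbon, generating a more stable tertiary carbocation.
Step 3: Water acts as the nucleophile: an oxygen lone pair bonds to the cationic carbon, giving an oxonium-ion intermediate.
Step 4: H2O removes a proton from the oxonium oxygen, regenerating H3O⁺ and giving the neutral alcohol.
Total: 4 elementary steps.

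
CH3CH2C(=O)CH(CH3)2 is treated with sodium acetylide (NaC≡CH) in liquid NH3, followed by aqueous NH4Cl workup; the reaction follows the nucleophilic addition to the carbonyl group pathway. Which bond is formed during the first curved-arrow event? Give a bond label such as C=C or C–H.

C–C

Step 1: A lone pair / filled orbital on HC≡C⁻ attacks the electrophilic carbonyl carbon; the π(C=O) electrons shift onto oxygen, producing a tetrahedral alkoxide intermediate.
The bond formed in this step is the C–C bond.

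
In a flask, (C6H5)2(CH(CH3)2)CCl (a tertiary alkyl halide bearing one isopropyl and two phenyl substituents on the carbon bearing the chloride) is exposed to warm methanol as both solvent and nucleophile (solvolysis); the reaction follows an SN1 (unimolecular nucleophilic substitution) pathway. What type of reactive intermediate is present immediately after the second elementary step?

oxonium ion

Step 1: Rate-determining heterolysis of the C–Cl bond gives Cl⁻ and a tertiary carbocation.
Step 2: A lone pair on the oxygen of CH3OH attacks the carbocation, forming a new C–O σ-bond and an oxonium ion.
After step 2 the species present is an oxonium ion.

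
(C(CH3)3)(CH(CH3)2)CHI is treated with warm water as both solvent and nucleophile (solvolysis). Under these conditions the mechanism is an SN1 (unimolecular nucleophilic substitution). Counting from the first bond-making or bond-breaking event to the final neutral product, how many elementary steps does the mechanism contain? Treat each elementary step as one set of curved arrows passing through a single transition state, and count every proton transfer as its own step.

Step 1: Ionisation: the C–I σ-bond cleaves heterolytically; both bonding electrons depart with I⁻, leaving a secondary carbocation at the α-carbon.
Step 2: A 1,2-hydride shift from the adjacent isopropyl carbon moves the positive charge from the secondary centre to an adjacent carbon, generating a more stable tertiary carbocation.
Step 3: Nucleophilic capture: the oxygen of H2O bonds to the cationic carbon, producing an oxonium-ion intermediate.
Step 4: Proton transfer from the O–H of the oxonium ion to a solvent molecule delivers the neutral alcohol.
Total: 4 elementary steps.

4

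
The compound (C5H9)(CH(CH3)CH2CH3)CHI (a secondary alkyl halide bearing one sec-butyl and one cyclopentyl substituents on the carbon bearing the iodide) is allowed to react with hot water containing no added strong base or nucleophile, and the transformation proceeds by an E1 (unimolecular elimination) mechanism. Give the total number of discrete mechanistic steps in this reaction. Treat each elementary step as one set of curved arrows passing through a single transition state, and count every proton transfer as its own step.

3

Step 1: Ionisation: the C–I σ-bond cleaves heterolytically; both bonding electrons depart with I⁻, leaving a secondary carbocation at the α-carbon.
Step 2: A 1,2-hydride shift from the adjacent sec-butyl carbon moves the positive charge from the secondary centre to an adjacent carbon, generating a more stable tertiary carbocation.
Step 3: A water molecule (solvent) deprotonates a β-carbon; as the C–H bond breaks, those electrons form the new alkene π bond.
Total: 3 elementary steps.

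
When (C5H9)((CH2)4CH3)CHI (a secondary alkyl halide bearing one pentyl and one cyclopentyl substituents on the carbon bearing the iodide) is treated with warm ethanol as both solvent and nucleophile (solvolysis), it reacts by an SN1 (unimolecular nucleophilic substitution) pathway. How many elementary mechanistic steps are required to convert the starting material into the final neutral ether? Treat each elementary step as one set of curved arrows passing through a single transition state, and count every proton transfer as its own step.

Step 1: Ionisation: the C–I σ-bond cleaves heterolytically; both bonding electrons depart with I⁻, leaving a secondary carbocation at the α-carbon.
Step 2: Carbocation rearrangement: a 1,2-hydride shift from the adjacent cyclopentyl carbon converts the initially-formed secondary cation into the more stable tertiary cation.
Step 3: CH3CH2OH donates an oxygen lone pair into the empty p orbital of the cation, giving a protonated ether (an oxonium ion).
Step 4: Proton transfer from the O–H of the oxonium ion to a solvent molecule delivers the neutral ether.
Total: 4 elementary steps.

4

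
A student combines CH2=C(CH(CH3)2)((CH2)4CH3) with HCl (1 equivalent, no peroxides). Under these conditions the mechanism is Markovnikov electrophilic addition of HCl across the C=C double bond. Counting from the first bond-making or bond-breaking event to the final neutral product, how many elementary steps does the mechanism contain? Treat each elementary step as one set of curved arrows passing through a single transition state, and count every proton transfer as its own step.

Step 1: Protonation of the alkene by HCl: the π bond acts as the nucleophile and picks up H⁺, giving the more stable (Markovnikov) tertiary carbocation. The H–Cl bond breaks heterolytically, releasing Cl⁻.
(No 1,2-shift: no single shift to an adjacent carbon would give a more stable cation.)
Step 2: Nucleophilic attack by Cl⁻ on the carbocation completes the addition, giving R–Cl.
Total: 2 elementary steps.

2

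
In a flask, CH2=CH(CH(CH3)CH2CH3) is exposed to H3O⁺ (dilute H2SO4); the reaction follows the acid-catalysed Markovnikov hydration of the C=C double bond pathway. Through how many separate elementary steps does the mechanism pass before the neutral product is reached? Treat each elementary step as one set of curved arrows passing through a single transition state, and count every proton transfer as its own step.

Step 1: Electrophilic addition begins with the π(C=C) electrons forming a bond to the proton of H3O⁺. Following Markovnikov's rule, the resulting cation is secondary. H2O is released.
Step 2: A 1,2-hydride shift from the adjacent sec-butyl carbon moves the positive charge from the secondary centre to an adjacent carbon, generating a more stable tertiary carbocation.
Step 3: Water acts as the nucleophile: an oxygen lone pair bonds to the cationic carbon, giving an oxonium-ion intermediate.
Step 4: Proton transfer from the O–H of the oxonium ion to H2O completes the catalytic cycle and yields the alcohol.
Total: 4 elementary steps.

4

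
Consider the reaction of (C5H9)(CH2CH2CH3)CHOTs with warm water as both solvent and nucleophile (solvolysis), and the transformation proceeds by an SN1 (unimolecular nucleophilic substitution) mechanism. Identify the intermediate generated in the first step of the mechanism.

Step 1: Ionisation: the C–O σ-bond cleaves heterolytically; both bonding electrons depart with TsO⁻, leaving a secondary carbocation at the α-carbon.
After step 1 the species present is a secondary carbocation.

secondary carbocation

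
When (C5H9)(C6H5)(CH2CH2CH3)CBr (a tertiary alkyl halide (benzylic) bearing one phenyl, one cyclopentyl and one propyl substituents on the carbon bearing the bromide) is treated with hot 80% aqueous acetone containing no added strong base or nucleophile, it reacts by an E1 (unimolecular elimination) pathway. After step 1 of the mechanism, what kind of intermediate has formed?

tertiary carbocation

Step 1: Rate-determining heterolysis of the C–Br bond gives Br⁻ and a tertiary carbocation.
After step 1 the species present is a tertiary carbocation.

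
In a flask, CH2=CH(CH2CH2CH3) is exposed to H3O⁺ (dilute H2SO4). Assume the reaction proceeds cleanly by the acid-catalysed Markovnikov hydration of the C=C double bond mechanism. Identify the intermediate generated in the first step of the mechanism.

Step 1: The π electrons of the C=C bond attack a proton of H3O⁺; Markovnikov addition places the new C–H on the less-substituted alkene carbon, so the positive charge ends up on the more-substituted carbon — a secondary carbocation. H2O is released.
After step 1 the species present is a secondary carbocation.

secondary carbocation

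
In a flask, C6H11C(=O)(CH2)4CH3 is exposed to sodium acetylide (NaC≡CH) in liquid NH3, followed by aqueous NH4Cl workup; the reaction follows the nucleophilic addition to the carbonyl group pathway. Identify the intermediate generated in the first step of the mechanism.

Step 1: Nucleophilic addition: HC≡C⁻ adds to the carbonyl carbon, pushing the π(C=O) electron pair onto oxygen and giving a tetrahedral alkoxide.
After step 1 the species present is a tetrahedral alkoxide intermediate.

tetrahedral alkoxide intermediate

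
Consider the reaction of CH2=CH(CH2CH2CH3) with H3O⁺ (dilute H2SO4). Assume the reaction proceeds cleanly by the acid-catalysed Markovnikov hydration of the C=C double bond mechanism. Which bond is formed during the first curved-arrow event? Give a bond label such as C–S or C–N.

Step 1: Electrophilic addition begins with the π(C=C) electrons forming a bond to the proton of H3O⁺. Following Markovnikov's rule, the resulting cation is secondary. H2O is released.
The bond formed in this step is the C–H bond.

C–H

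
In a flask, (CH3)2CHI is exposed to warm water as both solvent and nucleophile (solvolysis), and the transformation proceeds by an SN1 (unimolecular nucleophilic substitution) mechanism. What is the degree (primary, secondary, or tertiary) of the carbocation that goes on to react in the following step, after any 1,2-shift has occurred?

secondary

Step 1: Ionisation: the C–I σ-bond cleaves heterolytically; both bonding electrons depart with I⁻, leaving a secondary carbocation at the α-carbon.
No single 1,2-shift to an adjacent carbon would give a more-substituted cation, so no rearrangement occurs.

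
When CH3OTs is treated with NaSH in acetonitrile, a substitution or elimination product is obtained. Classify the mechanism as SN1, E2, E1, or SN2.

SN2

Conditions: a methyl substrate with a strong nucleophile in the polar aprotic solvent acetonitrile.
These conditions are the textbook signature of the SN2 pathway.
An unhindered substrate with a strong nucleophile in a polar aprotic solvent favours one-step backside displacement.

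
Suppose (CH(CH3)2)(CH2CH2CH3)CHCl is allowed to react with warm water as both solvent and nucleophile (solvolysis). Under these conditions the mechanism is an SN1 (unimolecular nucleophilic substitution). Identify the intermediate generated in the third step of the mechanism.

Step 1: Unassisted departure of Cl⁻ (taking the C–Cl bonding pair) generates a secondary carbocation.
Step 2: A 1,2-hydride shift from the adjacent isopropyl carbon moves the positive charge from the secondary centre to an adjacent carbon, generating a more stable tertiary carbocation.
Step 3: H2O donates an oxygen lone pair into the empty p orbital of the cation, giving a protonated alcohol (an oxonium ion).
After step 3 the species present is an oxonium ion.

oxonium ion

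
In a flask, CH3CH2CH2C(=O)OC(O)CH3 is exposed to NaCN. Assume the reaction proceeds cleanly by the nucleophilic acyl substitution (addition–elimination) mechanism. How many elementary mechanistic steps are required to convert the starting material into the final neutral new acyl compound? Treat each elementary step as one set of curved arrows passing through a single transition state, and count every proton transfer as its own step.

Step 1: A lone pair on the C of CN⁻ attacks the electrophilic acyl carbon; the π(C=O) electrons move onto oxygen, giving a tetrahedral intermediate.
Step 2: An oxygen lone pair re-forms the C=O π bond as the C–O σ-bond breaks; CH3CO2⁻ is expelled.
Total: 2 elementary steps.

2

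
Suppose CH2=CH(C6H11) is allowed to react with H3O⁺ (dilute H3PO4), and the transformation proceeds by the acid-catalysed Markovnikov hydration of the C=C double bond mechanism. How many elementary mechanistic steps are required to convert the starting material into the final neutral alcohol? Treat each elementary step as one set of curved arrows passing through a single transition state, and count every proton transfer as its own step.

Step 1: Protonation of the alkene by H3O⁺: the π bond acts as the nucleophile and picks up H⁺, giving the more stable (Markovnikov) secondary carbocation. H2O is released.
Step 2: A 1,2-hydride shift from the adjacent cyclohexyl carbon moves the positive charge from the secondary centre to an adjacent carbon, generating a more stable tertiary carbocation.
Step 3: A lone pair on the oxygen of H2O attacks the carbocation, forming a C–O bond and an oxonium ion (a protonated alcohol).
Step 4: Proton transfer from the O–H of the oxonium ion to H2O completes the catalytic cycle and yields the alcohol.
Total: 4 elementary steps.

4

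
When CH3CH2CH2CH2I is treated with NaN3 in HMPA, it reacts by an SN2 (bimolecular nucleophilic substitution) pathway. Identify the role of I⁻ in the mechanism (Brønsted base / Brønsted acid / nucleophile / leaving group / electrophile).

Step 1: N3⁻ attacks the back face of the α-carbon while I⁻ departs with the C–I bonding pair — a single concerted displacement through a pentacoordinate transition state.
I⁻ departs with both electrons of the breaking σ-bond — that is the definition of a leaving group.

leaving group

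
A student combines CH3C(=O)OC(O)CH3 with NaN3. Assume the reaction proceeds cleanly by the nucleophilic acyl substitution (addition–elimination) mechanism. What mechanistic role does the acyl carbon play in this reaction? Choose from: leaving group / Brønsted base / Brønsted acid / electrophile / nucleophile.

Step 1: N3⁻ adds to the carbonyl carbon; the C=O π electrons shift onto oxygen and a tetrahedral alkoxide intermediate forms.
The acyl carbon accepts an electron pair into an empty or π* orbital — it is the electrophile.

electrophile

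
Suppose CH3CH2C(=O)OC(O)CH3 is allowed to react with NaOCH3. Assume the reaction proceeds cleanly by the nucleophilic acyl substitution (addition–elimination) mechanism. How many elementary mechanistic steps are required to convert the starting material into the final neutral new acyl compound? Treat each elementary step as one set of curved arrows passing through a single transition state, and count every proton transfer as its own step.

Step 1: A lone pair on the O of CH3O⁻ attacks the electrophilic acyl carbon; the π(C=O) electrons move onto oxygen, giving a tetrahedral intermediate.
Step 2: Elimination step: re-formation of the carbonyl π bond drives out CH3CO2⁻, giving the new acyl compound.
Total: 2 elementary steps.

2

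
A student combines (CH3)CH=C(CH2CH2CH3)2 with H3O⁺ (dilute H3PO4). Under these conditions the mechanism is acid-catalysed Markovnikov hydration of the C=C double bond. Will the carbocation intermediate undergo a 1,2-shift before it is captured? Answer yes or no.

no

The first-formed carbocation is tertiary.
No single 1,2-shift to an adjacent carbon would produce a more-substituted cation than the one already present, so no rearrangement occurs.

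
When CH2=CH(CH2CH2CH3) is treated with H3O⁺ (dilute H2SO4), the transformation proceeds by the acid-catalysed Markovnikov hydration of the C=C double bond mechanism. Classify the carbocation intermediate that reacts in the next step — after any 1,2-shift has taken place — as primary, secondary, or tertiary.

secondary

Step 1: The π electrons of the C=C bond attack a proton of H3O⁺; Markovnikov addition places the new C–H on the less-substituted alkene carbon, so the positive charge ends up on the more-substituted carbon — a secondary carbocation. H2O is released.
No single 1,2-shift to an adjacent carbon would give a more-substituted cation, so no rearrangement occurs.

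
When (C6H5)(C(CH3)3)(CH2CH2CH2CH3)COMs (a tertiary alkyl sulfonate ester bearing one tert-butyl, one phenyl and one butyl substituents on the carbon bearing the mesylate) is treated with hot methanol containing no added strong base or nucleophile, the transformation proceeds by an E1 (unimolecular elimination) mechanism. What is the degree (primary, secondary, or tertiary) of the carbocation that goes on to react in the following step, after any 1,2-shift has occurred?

tertiary

Step 1: Ionisation: the C–O σ-bond cleaves heterolytically; both bonding electrons depart with MsO⁻, leaving a tertiary carbocation at the α-carbon.
No single 1,2-shift to an adjacent carbon would give a more-substituted cation, so no rearrangement occurs.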